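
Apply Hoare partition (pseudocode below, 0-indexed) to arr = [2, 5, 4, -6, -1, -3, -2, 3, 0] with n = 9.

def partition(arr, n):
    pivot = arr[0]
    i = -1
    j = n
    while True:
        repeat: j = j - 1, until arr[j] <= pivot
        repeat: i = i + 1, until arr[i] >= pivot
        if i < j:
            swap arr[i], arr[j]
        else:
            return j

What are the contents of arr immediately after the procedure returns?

pivot = arr[0] = 2; i = -1, j = 9
j→8 (arr[8]=0≤2), i→0 (arr[0]=2≥2); i<j, swap → [0, 5, 4, -6, -1, -3, -2, 3, 2]
j→6 (arr[6]=-2≤2), i→1 (arr[1]=5≥2); i<j, swap → [0, -2, 4, -6, -1, -3, 5, 3, 2]
j→5 (arr[5]=-3≤2), i→2 (arr[2]=4≥2); i<j, swap → [0, -2, -3, -6, -1, 4, 5, 3, 2]
j→4, i→5; i≥j, return j=4. arr = [0, -2, -3, -6, -1, 4, 5, 3, 2]

[0, -2, -3, -6, -1, 4, 5, 3, 2]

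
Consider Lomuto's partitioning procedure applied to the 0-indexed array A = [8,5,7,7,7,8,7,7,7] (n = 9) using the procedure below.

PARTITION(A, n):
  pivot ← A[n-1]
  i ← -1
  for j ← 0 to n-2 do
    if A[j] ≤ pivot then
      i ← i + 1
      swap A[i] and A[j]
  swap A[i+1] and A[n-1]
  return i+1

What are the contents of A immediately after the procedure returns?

pivot = A[8] = 7; i = -1
j=0: A[0]=8 > 7 → no swap
j=1: A[1]=5 ≤ 7 → i=0, swap A[0],A[1] → [5,8,7,7,7,8,7,7,7]
j=2: A[2]=7 ≤ 7 → i=1, swap A[1],A[2] → [5,7,8,7,7,8,7,7,7]
j=3: A[3]=7 ≤ 7 → i=2, swap A[2],A[3] → [5,7,7,8,7,8,7,7,7]
j=4: A[4]=7 ≤ 7 → i=3, swap A[3],A[4] → [5,7,7,7,8,8,7,7,7]
j=5: A[5]=8 > 7 → no swap
j=6: A[6]=7 ≤ 7 → i=4, swap A[4],A[6] → [5,7,7,7,7,8,8,7,7]
j=7: A[7]=7 ≤ 7 → i=5, swap A[5],A[7] → [5,7,7,7,7,7,8,8,7]
final swap A[6],A[8] → [5,7,7,7,7,7,7,8,8]; return 6

[5,7,7,7,7,7,7,8,8]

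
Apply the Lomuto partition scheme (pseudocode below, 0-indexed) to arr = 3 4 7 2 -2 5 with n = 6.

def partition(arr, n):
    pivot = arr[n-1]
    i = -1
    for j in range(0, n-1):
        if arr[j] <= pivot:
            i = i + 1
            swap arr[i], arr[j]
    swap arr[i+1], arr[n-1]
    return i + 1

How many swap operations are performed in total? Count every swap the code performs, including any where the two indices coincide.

pivot = arr[5] = 5; i = -1
j=0: arr[0]=3 ≤ 5 → i=0, swap arr[0],arr[0] (no change) → 3 4 7 2 -2 5
j=1: arr[1]=4 ≤ 5 → i=1, swap arr[1],arr[1] (no change) → 3 4 7 2 -2 5
j=2: arr[2]=7 > 5 → no swap
j=3: arr[3]=2 ≤ 5 → i=2, swap arr[2],arr[3] → 3 4 2 7 -2 5
j=4: arr[4]=-2 ≤ 5 → i=3, swap arr[3],arr[4] → 3 4 2 -2 7 5
final swap arr[4],arr[5] → 3 4 2 -2 5 7; return 4

5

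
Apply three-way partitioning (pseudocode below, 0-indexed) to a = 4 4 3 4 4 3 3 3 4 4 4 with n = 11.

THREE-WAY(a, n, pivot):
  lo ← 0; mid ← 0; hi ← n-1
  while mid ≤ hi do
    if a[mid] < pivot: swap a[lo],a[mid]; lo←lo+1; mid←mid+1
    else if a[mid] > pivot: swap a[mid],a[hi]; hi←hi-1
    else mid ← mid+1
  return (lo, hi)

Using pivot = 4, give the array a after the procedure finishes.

3 3 3 3 4 4 4 4 4 4 4

lo=0 mid=0 hi=10
4=4: mid=1
4=4: mid=2
3<4: swap(0,2), lo=1 mid=3 ⇒ 3 4 4 4 4 3 3 3 4 4 4
4=4: mid=4
4=4: mid=5
3<4: swap(1,5), lo=2 mid=6 ⇒ 3 3 4 4 4 4 3 3 4 4 4
3<4: swap(2,6), lo=3 mid=7 ⇒ 3 3 3 4 4 4 4 3 4 4 4
3<4: swap(3,7), lo=4 mid=8 ⇒ 3 3 3 3 4 4 4 4 4 4 4
4=4: mid=9
4=4: mid=10
4=4: mid=11
done. lo=4 hi=10; a=3 3 3 3 4 4 4 4 4 4 4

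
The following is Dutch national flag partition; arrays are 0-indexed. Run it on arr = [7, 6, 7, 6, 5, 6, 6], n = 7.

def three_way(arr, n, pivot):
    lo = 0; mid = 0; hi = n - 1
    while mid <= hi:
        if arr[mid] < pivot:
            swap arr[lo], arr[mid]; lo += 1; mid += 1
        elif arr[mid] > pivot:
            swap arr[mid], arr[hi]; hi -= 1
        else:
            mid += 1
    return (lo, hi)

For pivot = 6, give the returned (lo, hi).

(1, 4)

lo=0 mid=0 hi=6
7>6: swap(0,6), hi=5 ⇒ [6, 6, 7, 6, 5, 6, 7]
6=6: mid=1
6=6: mid=2
7>6: swap(2,5), hi=4 ⇒ [6, 6, 6, 6, 5, 7, 7]
6=6: mid=3
6=6: mid=4
5<6: swap(0,4), lo=1 mid=5 ⇒ [5, 6, 6, 6, 6, 7, 7]
done. lo=1 hi=4; arr=[5, 6, 6, 6, 6, 7, 7]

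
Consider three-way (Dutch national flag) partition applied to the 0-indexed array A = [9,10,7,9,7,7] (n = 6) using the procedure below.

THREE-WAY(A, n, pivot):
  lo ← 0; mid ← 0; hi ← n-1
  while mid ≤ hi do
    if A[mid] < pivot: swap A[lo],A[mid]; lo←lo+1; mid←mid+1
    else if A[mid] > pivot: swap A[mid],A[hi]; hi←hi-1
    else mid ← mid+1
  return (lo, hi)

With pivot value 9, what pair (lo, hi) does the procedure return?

(3, 4)

lo=0 mid=0 hi=5
9=9: mid=1
10>9: swap(1,5), hi=4 ⇒ [9,7,7,9,7,10]
7<9: swap(0,1), lo=1 mid=2 ⇒ [7,9,7,9,7,10]
7<9: swap(1,2), lo=2 mid=3 ⇒ [7,7,9,9,7,10]
9=9: mid=4
7<9: swap(2,4), lo=3 mid=5 ⇒ [7,7,7,9,9,10]
done. lo=3 hi=4; A=[7,7,7,9,9,10]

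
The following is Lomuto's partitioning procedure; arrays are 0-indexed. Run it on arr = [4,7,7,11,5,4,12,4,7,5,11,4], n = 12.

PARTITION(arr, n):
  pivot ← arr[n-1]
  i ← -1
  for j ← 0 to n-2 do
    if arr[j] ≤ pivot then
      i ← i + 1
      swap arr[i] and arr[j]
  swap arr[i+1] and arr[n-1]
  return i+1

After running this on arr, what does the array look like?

[4,4,4,4,5,7,12,7,7,5,11,11]

pivot=4, i=-1
j=0: 4≤4, i=0, swap(0,0) ⇒ [4,7,7,11,5,4,12,4,7,5,11,4]
j=1: 7>4, skip
j=2: 7>4, skip
j=3: 11>4, skip
j=4: 5>4, skip
j=5: 4≤4, i=1, swap(1,5) ⇒ [4,4,7,11,5,7,12,4,7,5,11,4]
j=6: 12>4, skip
j=7: 4≤4, i=2, swap(2,7) ⇒ [4,4,4,11,5,7,12,7,7,5,11,4]
j=8: 7>4, skip
j=9: 5>4, skip
j=10: 11>4, skip
swap(3,11) ⇒ [4,4,4,4,5,7,12,7,7,5,11,11]; return 3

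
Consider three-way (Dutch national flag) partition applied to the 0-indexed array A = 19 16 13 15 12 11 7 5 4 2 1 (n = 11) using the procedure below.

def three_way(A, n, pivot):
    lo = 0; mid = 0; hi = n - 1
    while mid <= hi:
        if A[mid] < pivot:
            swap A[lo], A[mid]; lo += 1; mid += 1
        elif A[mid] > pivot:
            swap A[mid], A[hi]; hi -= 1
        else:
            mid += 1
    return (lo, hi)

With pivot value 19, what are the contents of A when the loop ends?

16 13 15 12 11 7 5 4 2 1 19

lo=0 mid=0 hi=10
19=19: mid=1
16<19: swap(0,1), lo=1 mid=2 ⇒ 16 19 13 15 12 11 7 5 4 2 1
13<19: swap(1,2), lo=2 mid=3 ⇒ 16 13 19 15 12 11 7 5 4 2 1
15<19: swap(2,3), lo=3 mid=4 ⇒ 16 13 15 19 12 11 7 5 4 2 1
12<19: swap(3,4), lo=4 mid=5 ⇒ 16 13 15 12 19 11 7 5 4 2 1
11<19: swap(4,5), lo=5 mid=6 ⇒ 16 13 15 12 11 19 7 5 4 2 1
7<19: swap(5,6), lo=6 mid=7 ⇒ 16 13 15 12 11 7 19 5 4 2 1
5<19: swap(6,7), lo=7 mid=8 ⇒ 16 13 15 12 11 7 5 19 4 2 1
4<19: swap(7,8), lo=8 mid=9 ⇒ 16 13 15 12 11 7 5 4 19 2 1
2<19: swap(8,9), lo=9 mid=10 ⇒ 16 13 15 12 11 7 5 4 2 19 1
1<19: swap(9,10), lo=10 mid=11 ⇒ 16 13 15 12 11 7 5 4 2 1 19
done. lo=10 hi=10; A=16 13 15 12 11 7 5 4 2 1 19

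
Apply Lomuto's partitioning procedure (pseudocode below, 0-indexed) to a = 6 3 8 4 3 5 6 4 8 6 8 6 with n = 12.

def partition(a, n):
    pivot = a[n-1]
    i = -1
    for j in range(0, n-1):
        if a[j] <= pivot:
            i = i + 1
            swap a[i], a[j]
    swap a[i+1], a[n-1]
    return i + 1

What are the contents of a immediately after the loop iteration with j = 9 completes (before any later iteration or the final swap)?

6 3 4 3 5 6 4 6 8 8 8 6

pivot=6, i=-1
j=0: 6≤6, i=0, swap(0,0) ⇒ 6 3 8 4 3 5 6 4 8 6 8 6
j=1: 3≤6, i=1, swap(1,1) ⇒ 6 3 8 4 3 5 6 4 8 6 8 6
j=2: 8>6, skip
j=3: 4≤6, i=2, swap(2,3) ⇒ 6 3 4 8 3 5 6 4 8 6 8 6
j=4: 3≤6, i=3, swap(3,4) ⇒ 6 3 4 3 8 5 6 4 8 6 8 6
j=5: 5≤6, i=4, swap(4,5) ⇒ 6 3 4 3 5 8 6 4 8 6 8 6
j=6: 6≤6, i=5, swap(5,6) ⇒ 6 3 4 3 5 6 8 4 8 6 8 6
j=7: 4≤6, i=6, swap(6,7) ⇒ 6 3 4 3 5 6 4 8 8 6 8 6
j=8: 8>6, skip
j=9: 6≤6, i=7, swap(7,9) ⇒ 6 3 4 3 5 6 4 6 8 8 8 6
(after j=9) a = 6 3 4 3 5 6 4 6 8 8 8 6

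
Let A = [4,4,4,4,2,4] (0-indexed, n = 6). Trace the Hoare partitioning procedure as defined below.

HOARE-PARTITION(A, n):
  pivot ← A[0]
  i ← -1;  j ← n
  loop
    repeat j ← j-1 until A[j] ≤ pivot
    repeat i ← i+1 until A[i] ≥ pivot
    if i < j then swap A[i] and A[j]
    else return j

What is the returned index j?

2

pivot = A[0] = 4; i = -1, j = 6
j→5 (A[5]=4≤4), i→0 (A[0]=4≥4); i<j, swap → [4,4,4,4,2,4]
j→4 (A[4]=2≤4), i→1 (A[1]=4≥4); i<j, swap → [4,2,4,4,4,4]
j→3 (A[3]=4≤4), i→2 (A[2]=4≥4); i<j, swap → [4,2,4,4,4,4]
j→2, i→3; i≥j, return j=2. A = [4,2,4,4,4,4]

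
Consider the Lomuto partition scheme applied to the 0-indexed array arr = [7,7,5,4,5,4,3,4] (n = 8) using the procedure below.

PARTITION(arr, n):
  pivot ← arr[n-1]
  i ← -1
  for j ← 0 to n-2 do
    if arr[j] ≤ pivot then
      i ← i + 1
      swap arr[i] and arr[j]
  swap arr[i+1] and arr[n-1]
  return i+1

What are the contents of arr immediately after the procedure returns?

pivot = arr[7] = 4; i = -1
j=0: arr[0]=7 > 4 → no swap
j=1: arr[1]=7 > 4 → no swap
j=2: arr[2]=5 > 4 → no swap
j=3: arr[3]=4 ≤ 4 → i=0, swap arr[0],arr[3] → [4,7,5,7,5,4,3,4]
j=4: arr[4]=5 > 4 → no swap
j=5: arr[5]=4 ≤ 4 → i=1, swap arr[1],arr[5] → [4,4,5,7,5,7,3,4]
j=6: arr[6]=3 ≤ 4 → i=2, swap arr[2],arr[6] → [4,4,3,7,5,7,5,4]
final swap arr[3],arr[7] → [4,4,3,4,5,7,5,7]; return 3

[4,4,3,4,5,7,5,7]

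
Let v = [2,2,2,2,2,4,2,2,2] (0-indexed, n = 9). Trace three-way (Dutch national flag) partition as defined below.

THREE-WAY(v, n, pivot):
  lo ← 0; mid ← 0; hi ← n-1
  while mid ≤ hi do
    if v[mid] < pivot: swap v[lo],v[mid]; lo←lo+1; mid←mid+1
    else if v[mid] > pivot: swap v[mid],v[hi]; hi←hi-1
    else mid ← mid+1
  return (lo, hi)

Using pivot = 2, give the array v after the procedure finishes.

pivot = 2; lo=0, mid=0, hi=8
v[mid]=2=2: mid=1
v[mid]=2=2: mid=2
v[mid]=2=2: mid=3
v[mid]=2=2: mid=4
v[mid]=2=2: mid=5
v[mid]=4>2: swap v[5],v[8]; hi=7 → [2,2,2,2,2,2,2,2,4]
v[mid]=2=2: mid=6
v[mid]=2=2: mid=7
v[mid]=2=2: mid=8
end: lo=0, hi=7; v = [2,2,2,2,2,2,2,2,4]

[2,2,2,2,2,2,2,2,4]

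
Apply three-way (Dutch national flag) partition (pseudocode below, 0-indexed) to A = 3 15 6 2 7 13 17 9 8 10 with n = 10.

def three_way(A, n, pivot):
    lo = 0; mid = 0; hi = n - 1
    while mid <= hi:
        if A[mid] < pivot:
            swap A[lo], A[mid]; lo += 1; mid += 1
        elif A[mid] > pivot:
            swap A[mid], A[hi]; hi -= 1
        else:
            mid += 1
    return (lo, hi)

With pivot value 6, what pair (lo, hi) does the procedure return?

pivot = 6; lo=0, mid=0, hi=9
A[mid]=3<6: swap A[0],A[0]; lo=1,mid=1 → 3 15 6 2 7 13 17 9 8 10
A[mid]=15>6: swap A[1],A[9]; hi=8 → 3 10 6 2 7 13 17 9 8 15
A[mid]=10>6: swap A[1],A[8]; hi=7 → 3 8 6 2 7 13 17 9 10 15
A[mid]=8>6: swap A[1],A[7]; hi=6 → 3 9 6 2 7 13 17 8 10 15
A[mid]=9>6: swap A[1],A[6]; hi=5 → 3 17 6 2 7 13 9 8 10 15
A[mid]=17>6: swap A[1],A[5]; hi=4 → 3 13 6 2 7 17 9 8 10 15
A[mid]=13>6: swap A[1],A[4]; hi=3 → 3 7 6 2 13 17 9 8 10 15
A[mid]=7>6: swap A[1],A[3]; hi=2 → 3 2 6 7 13 17 9 8 10 15
A[mid]=2<6: swap A[1],A[1]; lo=2,mid=2 → 3 2 6 7 13 17 9 8 10 15
A[mid]=6=6: mid=3
end: lo=2, hi=2; A = 3 2 6 7 13 17 9 8 10 15

(2, 2)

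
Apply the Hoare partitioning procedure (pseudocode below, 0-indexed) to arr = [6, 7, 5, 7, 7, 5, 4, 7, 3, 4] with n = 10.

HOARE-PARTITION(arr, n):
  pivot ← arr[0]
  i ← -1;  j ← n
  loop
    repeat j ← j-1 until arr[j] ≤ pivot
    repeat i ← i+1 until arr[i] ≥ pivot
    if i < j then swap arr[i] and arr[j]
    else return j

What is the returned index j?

4

pivot = arr[0] = 6; i = -1, j = 10
j→9 (arr[9]=4≤6), i→0 (arr[0]=6≥6); i<j, swap → [4, 7, 5, 7, 7, 5, 4, 7, 3, 6]
j→8 (arr[8]=3≤6), i→1 (arr[1]=7≥6); i<j, swap → [4, 3, 5, 7, 7, 5, 4, 7, 7, 6]
j→6 (arr[6]=4≤6), i→3 (arr[3]=7≥6); i<j, swap → [4, 3, 5, 4, 7, 5, 7, 7, 7, 6]
j→5 (arr[5]=5≤6), i→4 (arr[4]=7≥6); i<j, swap → [4, 3, 5, 4, 5, 7, 7, 7, 7, 6]
j→4, i→5; i≥j, return j=4. arr = [4, 3, 5, 4, 5, 7, 7, 7, 7, 6]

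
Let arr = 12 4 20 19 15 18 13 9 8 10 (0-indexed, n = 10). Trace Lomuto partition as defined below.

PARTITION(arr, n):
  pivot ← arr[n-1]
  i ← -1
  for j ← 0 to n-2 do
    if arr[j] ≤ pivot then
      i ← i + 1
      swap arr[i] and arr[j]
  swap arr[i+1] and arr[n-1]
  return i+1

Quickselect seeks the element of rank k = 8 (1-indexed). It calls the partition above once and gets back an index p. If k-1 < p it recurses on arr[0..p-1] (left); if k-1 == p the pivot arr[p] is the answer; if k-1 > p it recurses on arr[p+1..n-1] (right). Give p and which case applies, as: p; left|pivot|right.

3; right

pivot = arr[9] = 10; i = -1
j=0: arr[0]=12 > 10 → no swap
j=1: arr[1]=4 ≤ 10 → i=0, swap arr[0],arr[1] → 4 12 20 19 15 18 13 9 8 10
j=2: arr[2]=20 > 10 → no swap
j=3: arr[3]=19 > 10 → no swap
j=4: arr[4]=15 > 10 → no swap
j=5: arr[5]=18 > 10 → no swap
j=6: arr[6]=13 > 10 → no swap
j=7: arr[7]=9 ≤ 10 → i=1, swap arr[1],arr[7] → 4 9 20 19 15 18 13 12 8 10
j=8: arr[8]=8 ≤ 10 → i=2, swap arr[2],arr[8] → 4 9 8 19 15 18 13 12 20 10
final swap arr[3],arr[9] → 4 9 8 10 15 18 13 12 20 19; return 3
p = 3; k-1 = 7 > 3 ⇒ right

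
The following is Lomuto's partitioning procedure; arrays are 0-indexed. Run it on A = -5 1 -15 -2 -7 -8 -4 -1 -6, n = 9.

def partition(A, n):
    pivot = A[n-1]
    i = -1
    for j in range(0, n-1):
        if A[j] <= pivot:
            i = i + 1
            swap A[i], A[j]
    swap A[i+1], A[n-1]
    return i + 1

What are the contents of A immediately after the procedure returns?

-15 -7 -8 -6 1 -5 -4 -1 -2

pivot=-6, i=-1
j=0: -5>-6, skip
j=1: 1>-6, skip
j=2: -15≤-6, i=0, swap(0,2) ⇒ -15 1 -5 -2 -7 -8 -4 -1 -6
j=3: -2>-6, skip
j=4: -7≤-6, i=1, swap(1,4) ⇒ -15 -7 -5 -2 1 -8 -4 -1 -6
j=5: -8≤-6, i=2, swap(2,5) ⇒ -15 -7 -8 -2 1 -5 -4 -1 -6
j=6: -4>-6, skip
j=7: -1>-6, skip
swap(3,8) ⇒ -15 -7 -8 -6 1 -5 -4 -1 -2; return 3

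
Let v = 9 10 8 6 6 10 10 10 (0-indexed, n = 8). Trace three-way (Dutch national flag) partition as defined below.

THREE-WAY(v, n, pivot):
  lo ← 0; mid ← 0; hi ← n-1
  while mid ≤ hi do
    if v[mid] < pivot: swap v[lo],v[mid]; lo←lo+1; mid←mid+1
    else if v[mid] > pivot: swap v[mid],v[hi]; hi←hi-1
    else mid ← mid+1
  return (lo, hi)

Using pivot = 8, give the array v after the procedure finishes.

lo=0 mid=0 hi=7
9>8: swap(0,7), hi=6 ⇒ 10 10 8 6 6 10 10 9
10>8: swap(0,6), hi=5 ⇒ 10 10 8 6 6 10 10 9
10>8: swap(0,5), hi=4 ⇒ 10 10 8 6 6 10 10 9
10>8: swap(0,4), hi=3 ⇒ 6 10 8 6 10 10 10 9
6<8: swap(0,0), lo=1 mid=1 ⇒ 6 10 8 6 10 10 10 9
10>8: swap(1,3), hi=2 ⇒ 6 6 8 10 10 10 10 9
6<8: swap(1,1), lo=2 mid=2 ⇒ 6 6 8 10 10 10 10 9
8=8: mid=3
done. lo=2 hi=2; v=6 6 8 10 10 10 10 9

6 6 8 10 10 10 10 9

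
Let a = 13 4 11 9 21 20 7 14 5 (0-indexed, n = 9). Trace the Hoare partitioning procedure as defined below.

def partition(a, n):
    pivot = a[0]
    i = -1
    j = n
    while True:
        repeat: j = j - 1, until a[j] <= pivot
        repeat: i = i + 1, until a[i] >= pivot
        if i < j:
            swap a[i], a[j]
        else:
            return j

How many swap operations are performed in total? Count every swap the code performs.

pivot=13
j stops at 8 (5), i stops at 0 (13); swap ⇒ 5 4 11 9 21 20 7 14 13
j stops at 6 (7), i stops at 4 (21); swap ⇒ 5 4 11 9 7 20 21 14 13
j stops at 4, i stops at 5; i≥j ⇒ return 4. a=5 4 11 9 7 20 21 14 13

2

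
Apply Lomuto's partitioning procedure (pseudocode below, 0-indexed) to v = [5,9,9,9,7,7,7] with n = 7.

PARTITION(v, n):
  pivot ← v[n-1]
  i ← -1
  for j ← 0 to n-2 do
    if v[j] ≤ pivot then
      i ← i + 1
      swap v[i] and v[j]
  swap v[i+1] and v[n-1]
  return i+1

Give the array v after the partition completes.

pivot=7, i=-1
j=0: 5≤7, i=0, swap(0,0) ⇒ [5,9,9,9,7,7,7]
j=1: 9>7, skip
j=2: 9>7, skip
j=3: 9>7, skip
j=4: 7≤7, i=1, swap(1,4) ⇒ [5,7,9,9,9,7,7]
j=5: 7≤7, i=2, swap(2,5) ⇒ [5,7,7,9,9,9,7]
swap(3,6) ⇒ [5,7,7,7,9,9,9]; return 3

[5,7,7,7,9,9,9]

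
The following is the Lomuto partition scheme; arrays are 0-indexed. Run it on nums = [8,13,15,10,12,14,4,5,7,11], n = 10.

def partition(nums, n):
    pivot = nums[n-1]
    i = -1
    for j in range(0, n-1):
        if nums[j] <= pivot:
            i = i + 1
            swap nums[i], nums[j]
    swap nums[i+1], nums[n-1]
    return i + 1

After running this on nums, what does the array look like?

pivot=11, i=-1
j=0: 8≤11, i=0, swap(0,0) ⇒ [8,13,15,10,12,14,4,5,7,11]
j=1: 13>11, skip
j=2: 15>11, skip
j=3: 10≤11, i=1, swap(1,3) ⇒ [8,10,15,13,12,14,4,5,7,11]
j=4: 12>11, skip
j=5: 14>11, skip
j=6: 4≤11, i=2, swap(2,6) ⇒ [8,10,4,13,12,14,15,5,7,11]
j=7: 5≤11, i=3, swap(3,7) ⇒ [8,10,4,5,12,14,15,13,7,11]
j=8: 7≤11, i=4, swap(4,8) ⇒ [8,10,4,5,7,14,15,13,12,11]
swap(5,9) ⇒ [8,10,4,5,7,11,15,13,12,14]; return 5

[8,10,4,5,7,11,15,13,12,14]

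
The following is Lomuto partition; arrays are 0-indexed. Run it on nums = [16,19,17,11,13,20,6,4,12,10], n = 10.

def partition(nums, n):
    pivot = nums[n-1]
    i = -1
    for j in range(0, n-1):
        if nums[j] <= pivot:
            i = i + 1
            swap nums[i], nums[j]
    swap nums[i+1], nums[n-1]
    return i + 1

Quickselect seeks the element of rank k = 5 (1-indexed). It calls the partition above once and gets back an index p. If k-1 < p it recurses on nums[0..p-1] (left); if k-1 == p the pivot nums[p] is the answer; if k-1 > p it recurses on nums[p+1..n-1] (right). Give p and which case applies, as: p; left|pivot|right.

pivot=10, i=-1
j=0: 16>10, skip
j=1: 19>10, skip
j=2: 17>10, skip
j=3: 11>10, skip
j=4: 13>10, skip
j=5: 20>10, skip
j=6: 6≤10, i=0, swap(0,6) ⇒ [6,19,17,11,13,20,16,4,12,10]
j=7: 4≤10, i=1, swap(1,7) ⇒ [6,4,17,11,13,20,16,19,12,10]
j=8: 12>10, skip
swap(2,9) ⇒ [6,4,10,11,13,20,16,19,12,17]; return 2
p = 2; k-1 = 4 > 2 ⇒ right

2; right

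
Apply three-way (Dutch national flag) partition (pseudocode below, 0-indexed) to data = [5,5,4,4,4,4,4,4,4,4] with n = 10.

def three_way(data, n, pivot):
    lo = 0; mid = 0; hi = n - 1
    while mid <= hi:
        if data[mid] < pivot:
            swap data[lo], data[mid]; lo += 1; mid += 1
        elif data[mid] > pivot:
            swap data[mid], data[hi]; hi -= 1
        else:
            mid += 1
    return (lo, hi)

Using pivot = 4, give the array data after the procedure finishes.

[4,4,4,4,4,4,4,4,5,5]

lo=0 mid=0 hi=9
5>4: swap(0,9), hi=8 ⇒ [4,5,4,4,4,4,4,4,4,5]
4=4: mid=1
5>4: swap(1,8), hi=7 ⇒ [4,4,4,4,4,4,4,4,5,5]
4=4: mid=2
4=4: mid=3
4=4: mid=4
4=4: mid=5
4=4: mid=6
4=4: mid=7
4=4: mid=8
done. lo=0 hi=7; data=[4,4,4,4,4,4,4,4,5,5]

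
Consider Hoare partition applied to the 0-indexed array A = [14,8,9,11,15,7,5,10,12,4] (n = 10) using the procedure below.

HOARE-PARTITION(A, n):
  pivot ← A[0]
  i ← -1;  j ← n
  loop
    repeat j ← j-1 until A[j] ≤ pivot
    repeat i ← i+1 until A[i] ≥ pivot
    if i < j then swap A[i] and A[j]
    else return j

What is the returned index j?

7

pivot = A[0] = 14; i = -1, j = 10
j→9 (A[9]=4≤14), i→0 (A[0]=14≥14); i<j, swap → [4,8,9,11,15,7,5,10,12,14]
j→8 (A[8]=12≤14), i→4 (A[4]=15≥14); i<j, swap → [4,8,9,11,12,7,5,10,15,14]
j→7, i→8; i≥j, return j=7. A = [4,8,9,11,12,7,5,10,15,14]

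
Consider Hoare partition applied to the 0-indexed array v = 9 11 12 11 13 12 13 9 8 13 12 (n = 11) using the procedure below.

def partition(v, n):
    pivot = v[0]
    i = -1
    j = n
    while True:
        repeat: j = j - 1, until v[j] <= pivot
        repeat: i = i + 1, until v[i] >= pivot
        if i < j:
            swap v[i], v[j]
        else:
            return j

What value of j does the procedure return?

pivot = v[0] = 9; i = -1, j = 11
j→8 (v[8]=8≤9), i→0 (v[0]=9≥9); i<j, swap → 8 11 12 11 13 12 13 9 9 13 12
j→7 (v[7]=9≤9), i→1 (v[1]=11≥9); i<j, swap → 8 9 12 11 13 12 13 11 9 13 12
j→1, i→2; i≥j, return j=1. v = 8 9 12 11 13 12 13 11 9 13 12

1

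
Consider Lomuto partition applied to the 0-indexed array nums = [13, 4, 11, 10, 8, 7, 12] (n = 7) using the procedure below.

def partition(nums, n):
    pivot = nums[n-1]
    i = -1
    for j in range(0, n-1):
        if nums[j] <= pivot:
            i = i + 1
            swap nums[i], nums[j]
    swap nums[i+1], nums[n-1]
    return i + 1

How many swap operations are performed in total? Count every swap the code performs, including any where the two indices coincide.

6

pivot=12, i=-1
j=0: 13>12, skip
j=1: 4≤12, i=0, swap(0,1) ⇒ [4, 13, 11, 10, 8, 7, 12]
j=2: 11≤12, i=1, swap(1,2) ⇒ [4, 11, 13, 10, 8, 7, 12]
j=3: 10≤12, i=2, swap(2,3) ⇒ [4, 11, 10, 13, 8, 7, 12]
j=4: 8≤12, i=3, swap(3,4) ⇒ [4, 11, 10, 8, 13, 7, 12]
j=5: 7≤12, i=4, swap(4,5) ⇒ [4, 11, 10, 8, 7, 13, 12]
swap(5,6) ⇒ [4, 11, 10, 8, 7, 12, 13]; return 5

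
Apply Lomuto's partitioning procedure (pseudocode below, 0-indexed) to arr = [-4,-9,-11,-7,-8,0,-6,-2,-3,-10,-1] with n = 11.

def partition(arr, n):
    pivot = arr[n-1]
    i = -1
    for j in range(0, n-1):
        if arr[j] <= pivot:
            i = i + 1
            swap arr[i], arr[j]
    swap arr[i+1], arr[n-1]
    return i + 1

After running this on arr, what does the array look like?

[-4,-9,-11,-7,-8,-6,-2,-3,-10,-1,0]

pivot=-1, i=-1
j=0: -4≤-1, i=0, swap(0,0) ⇒ [-4,-9,-11,-7,-8,0,-6,-2,-3,-10,-1]
j=1: -9≤-1, i=1, swap(1,1) ⇒ [-4,-9,-11,-7,-8,0,-6,-2,-3,-10,-1]
j=2: -11≤-1, i=2, swap(2,2) ⇒ [-4,-9,-11,-7,-8,0,-6,-2,-3,-10,-1]
j=3: -7≤-1, i=3, swap(3,3) ⇒ [-4,-9,-11,-7,-8,0,-6,-2,-3,-10,-1]
j=4: -8≤-1, i=4, swap(4,4) ⇒ [-4,-9,-11,-7,-8,0,-6,-2,-3,-10,-1]
j=5: 0>-1, skip
j=6: -6≤-1, i=5, swap(5,6) ⇒ [-4,-9,-11,-7,-8,-6,0,-2,-3,-10,-1]
j=7: -2≤-1, i=6, swap(6,7) ⇒ [-4,-9,-11,-7,-8,-6,-2,0,-3,-10,-1]
j=8: -3≤-1, i=7, swap(7,8) ⇒ [-4,-9,-11,-7,-8,-6,-2,-3,0,-10,-1]
j=9: -10≤-1, i=8, swap(8,9) ⇒ [-4,-9,-11,-7,-8,-6,-2,-3,-10,0,-1]
swap(9,10) ⇒ [-4,-9,-11,-7,-8,-6,-2,-3,-10,-1,0]; return 9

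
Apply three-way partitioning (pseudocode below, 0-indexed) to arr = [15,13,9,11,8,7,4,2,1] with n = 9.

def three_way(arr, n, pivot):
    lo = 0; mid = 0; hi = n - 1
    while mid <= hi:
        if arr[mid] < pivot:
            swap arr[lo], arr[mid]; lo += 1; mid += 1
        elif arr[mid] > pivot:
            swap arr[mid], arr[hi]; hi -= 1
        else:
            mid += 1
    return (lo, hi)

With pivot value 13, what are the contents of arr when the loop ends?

pivot = 13; lo=0, mid=0, hi=8
arr[mid]=15>13: swap arr[0],arr[8]; hi=7 → [1,13,9,11,8,7,4,2,15]
arr[mid]=1<13: swap arr[0],arr[0]; lo=1,mid=1 → [1,13,9,11,8,7,4,2,15]
arr[mid]=13=13: mid=2
arr[mid]=9<13: swap arr[1],arr[2]; lo=2,mid=3 → [1,9,13,11,8,7,4,2,15]
arr[mid]=11<13: swap arr[2],arr[3]; lo=3,mid=4 → [1,9,11,13,8,7,4,2,15]
arr[mid]=8<13: swap arr[3],arr[4]; lo=4,mid=5 → [1,9,11,8,13,7,4,2,15]
arr[mid]=7<13: swap arr[4],arr[5]; lo=5,mid=6 → [1,9,11,8,7,13,4,2,15]
arr[mid]=4<13: swap arr[5],arr[6]; lo=6,mid=7 → [1,9,11,8,7,4,13,2,15]
arr[mid]=2<13: swap arr[6],arr[7]; lo=7,mid=8 → [1,9,11,8,7,4,2,13,15]
end: lo=7, hi=7; arr = [1,9,11,8,7,4,2,13,15]

[1,9,11,8,7,4,2,13,15]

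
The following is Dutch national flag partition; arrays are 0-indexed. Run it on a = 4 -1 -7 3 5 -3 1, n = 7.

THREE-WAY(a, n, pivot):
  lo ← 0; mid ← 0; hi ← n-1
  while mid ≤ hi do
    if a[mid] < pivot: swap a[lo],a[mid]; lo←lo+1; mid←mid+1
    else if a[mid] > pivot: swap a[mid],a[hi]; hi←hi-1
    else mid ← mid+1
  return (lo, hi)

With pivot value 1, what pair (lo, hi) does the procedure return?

(3, 3)

pivot = 1; lo=0, mid=0, hi=6
a[mid]=4>1: swap a[0],a[6]; hi=5 → 1 -1 -7 3 5 -3 4
a[mid]=1=1: mid=1
a[mid]=-1<1: swap a[0],a[1]; lo=1,mid=2 → -1 1 -7 3 5 -3 4
a[mid]=-7<1: swap a[1],a[2]; lo=2,mid=3 → -1 -7 1 3 5 -3 4
a[mid]=3>1: swap a[3],a[5]; hi=4 → -1 -7 1 -3 5 3 4
a[mid]=-3<1: swap a[2],a[3]; lo=3,mid=4 → -1 -7 -3 1 5 3 4
a[mid]=5>1: swap a[4],a[4]; hi=3 → -1 -7 -3 1 5 3 4
end: lo=3, hi=3; a = -1 -7 -3 1 5 3 4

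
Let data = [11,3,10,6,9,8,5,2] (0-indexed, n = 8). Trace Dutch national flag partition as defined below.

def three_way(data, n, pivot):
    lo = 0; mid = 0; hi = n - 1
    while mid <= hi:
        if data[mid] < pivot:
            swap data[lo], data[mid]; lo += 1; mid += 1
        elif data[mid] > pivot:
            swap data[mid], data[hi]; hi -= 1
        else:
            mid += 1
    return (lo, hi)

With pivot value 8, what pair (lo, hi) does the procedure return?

(4, 4)

lo=0 mid=0 hi=7
11>8: swap(0,7), hi=6 ⇒ [2,3,10,6,9,8,5,11]
2<8: swap(0,0), lo=1 mid=1 ⇒ [2,3,10,6,9,8,5,11]
3<8: swap(1,1), lo=2 mid=2 ⇒ [2,3,10,6,9,8,5,11]
10>8: swap(2,6), hi=5 ⇒ [2,3,5,6,9,8,10,11]
5<8: swap(2,2), lo=3 mid=3 ⇒ [2,3,5,6,9,8,10,11]
6<8: swap(3,3), lo=4 mid=4 ⇒ [2,3,5,6,9,8,10,11]
9>8: swap(4,5), hi=4 ⇒ [2,3,5,6,8,9,10,11]
8=8: mid=5
done. lo=4 hi=4; data=[2,3,5,6,8,9,10,11]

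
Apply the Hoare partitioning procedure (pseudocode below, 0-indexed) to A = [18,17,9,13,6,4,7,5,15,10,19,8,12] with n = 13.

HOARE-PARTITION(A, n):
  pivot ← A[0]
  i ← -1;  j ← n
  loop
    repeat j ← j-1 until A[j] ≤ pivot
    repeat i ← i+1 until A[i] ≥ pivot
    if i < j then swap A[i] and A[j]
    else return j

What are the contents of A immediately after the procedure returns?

pivot = A[0] = 18; i = -1, j = 13
j→12 (A[12]=12≤18), i→0 (A[0]=18≥18); i<j, swap → [12,17,9,13,6,4,7,5,15,10,19,8,18]
j→11 (A[11]=8≤18), i→10 (A[10]=19≥18); i<j, swap → [12,17,9,13,6,4,7,5,15,10,8,19,18]
j→10, i→11; i≥j, return j=10. A = [12,17,9,13,6,4,7,5,15,10,8,19,18]

[12,17,9,13,6,4,7,5,15,10,8,19,18]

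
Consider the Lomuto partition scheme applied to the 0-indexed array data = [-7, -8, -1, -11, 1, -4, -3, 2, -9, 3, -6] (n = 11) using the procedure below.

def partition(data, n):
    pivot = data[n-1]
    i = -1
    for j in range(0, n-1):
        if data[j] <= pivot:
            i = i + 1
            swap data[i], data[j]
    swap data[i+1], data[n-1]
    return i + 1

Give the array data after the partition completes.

[-7, -8, -11, -9, -6, -4, -3, 2, -1, 3, 1]

pivot=-6, i=-1
j=0: -7≤-6, i=0, swap(0,0) ⇒ [-7, -8, -1, -11, 1, -4, -3, 2, -9, 3, -6]
j=1: -8≤-6, i=1, swap(1,1) ⇒ [-7, -8, -1, -11, 1, -4, -3, 2, -9, 3, -6]
j=2: -1>-6, skip
j=3: -11≤-6, i=2, swap(2,3) ⇒ [-7, -8, -11, -1, 1, -4, -3, 2, -9, 3, -6]
j=4: 1>-6, skip
j=5: -4>-6, skip
j=6: -3>-6, skip
j=7: 2>-6, skip
j=8: -9≤-6, i=3, swap(3,8) ⇒ [-7, -8, -11, -9, 1, -4, -3, 2, -1, 3, -6]
j=9: 3>-6, skip
swap(4,10) ⇒ [-7, -8, -11, -9, -6, -4, -3, 2, -1, 3, 1]; return 4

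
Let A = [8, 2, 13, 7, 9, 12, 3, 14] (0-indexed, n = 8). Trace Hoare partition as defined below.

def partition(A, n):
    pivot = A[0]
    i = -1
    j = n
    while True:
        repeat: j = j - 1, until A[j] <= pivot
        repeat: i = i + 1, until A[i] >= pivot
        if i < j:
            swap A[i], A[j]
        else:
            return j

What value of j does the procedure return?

pivot=8
j stops at 6 (3), i stops at 0 (8); swap ⇒ [3, 2, 13, 7, 9, 12, 8, 14]
j stops at 3 (7), i stops at 2 (13); swap ⇒ [3, 2, 7, 13, 9, 12, 8, 14]
j stops at 2, i stops at 3; i≥j ⇒ return 2. A=[3, 2, 7, 13, 9, 12, 8, 14]

2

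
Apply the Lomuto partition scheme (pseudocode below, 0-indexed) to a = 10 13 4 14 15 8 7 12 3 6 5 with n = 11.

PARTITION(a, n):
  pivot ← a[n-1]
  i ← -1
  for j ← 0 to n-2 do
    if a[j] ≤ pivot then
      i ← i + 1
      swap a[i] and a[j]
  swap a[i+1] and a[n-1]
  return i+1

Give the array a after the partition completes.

pivot=5, i=-1
j=0: 10>5, skip
j=1: 13>5, skip
j=2: 4≤5, i=0, swap(0,2) ⇒ 4 13 10 14 15 8 7 12 3 6 5
j=3: 14>5, skip
j=4: 15>5, skip
j=5: 8>5, skip
j=6: 7>5, skip
j=7: 12>5, skip
j=8: 3≤5, i=1, swap(1,8) ⇒ 4 3 10 14 15 8 7 12 13 6 5
j=9: 6>5, skip
swap(2,10) ⇒ 4 3 5 14 15 8 7 12 13 6 10; return 2

4 3 5 14 15 8 7 12 13 6 10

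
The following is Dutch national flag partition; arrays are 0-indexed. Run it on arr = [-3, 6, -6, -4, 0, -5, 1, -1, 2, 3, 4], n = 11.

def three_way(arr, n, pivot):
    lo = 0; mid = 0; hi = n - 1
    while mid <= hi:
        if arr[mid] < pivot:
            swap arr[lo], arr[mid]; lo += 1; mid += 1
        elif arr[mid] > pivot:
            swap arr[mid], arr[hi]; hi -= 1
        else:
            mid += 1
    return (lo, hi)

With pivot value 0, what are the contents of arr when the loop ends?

pivot = 0; lo=0, mid=0, hi=10
arr[mid]=-3<0: swap arr[0],arr[0]; lo=1,mid=1 → [-3, 6, -6, -4, 0, -5, 1, -1, 2, 3, 4]
arr[mid]=6>0: swap arr[1],arr[10]; hi=9 → [-3, 4, -6, -4, 0, -5, 1, -1, 2, 3, 6]
arr[mid]=4>0: swap arr[1],arr[9]; hi=8 → [-3, 3, -6, -4, 0, -5, 1, -1, 2, 4, 6]
arr[mid]=3>0: swap arr[1],arr[8]; hi=7 → [-3, 2, -6, -4, 0, -5, 1, -1, 3, 4, 6]
arr[mid]=2>0: swap arr[1],arr[7]; hi=6 → [-3, -1, -6, -4, 0, -5, 1, 2, 3, 4, 6]
arr[mid]=-1<0: swap arr[1],arr[1]; lo=2,mid=2 → [-3, -1, -6, -4, 0, -5, 1, 2, 3, 4, 6]
arr[mid]=-6<0: swap arr[2],arr[2]; lo=3,mid=3 → [-3, -1, -6, -4, 0, -5, 1, 2, 3, 4, 6]
arr[mid]=-4<0: swap arr[3],arr[3]; lo=4,mid=4 → [-3, -1, -6, -4, 0, -5, 1, 2, 3, 4, 6]
arr[mid]=0=0: mid=5
arr[mid]=-5<0: swap arr[4],arr[5]; lo=5,mid=6 → [-3, -1, -6, -4, -5, 0, 1, 2, 3, 4, 6]
arr[mid]=1>0: swap arr[6],arr[6]; hi=5 → [-3, -1, -6, -4, -5, 0, 1, 2, 3, 4, 6]
end: lo=5, hi=5; arr = [-3, -1, -6, -4, -5, 0, 1, 2, 3, 4, 6]

[-3, -1, -6, -4, -5, 0, 1, 2, 3, 4, 6]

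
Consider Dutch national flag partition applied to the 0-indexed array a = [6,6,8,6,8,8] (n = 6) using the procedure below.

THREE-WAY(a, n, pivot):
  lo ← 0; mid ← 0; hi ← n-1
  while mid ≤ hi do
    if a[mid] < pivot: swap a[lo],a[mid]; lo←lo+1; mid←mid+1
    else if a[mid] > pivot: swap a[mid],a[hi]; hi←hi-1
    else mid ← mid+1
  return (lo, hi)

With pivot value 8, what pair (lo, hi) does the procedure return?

lo=0 mid=0 hi=5
6<8: swap(0,0), lo=1 mid=1 ⇒ [6,6,8,6,8,8]
6<8: swap(1,1), lo=2 mid=2 ⇒ [6,6,8,6,8,8]
8=8: mid=3
6<8: swap(2,3), lo=3 mid=4 ⇒ [6,6,6,8,8,8]
8=8: mid=5
8=8: mid=6
done. lo=3 hi=5; a=[6,6,6,8,8,8]

(3, 5)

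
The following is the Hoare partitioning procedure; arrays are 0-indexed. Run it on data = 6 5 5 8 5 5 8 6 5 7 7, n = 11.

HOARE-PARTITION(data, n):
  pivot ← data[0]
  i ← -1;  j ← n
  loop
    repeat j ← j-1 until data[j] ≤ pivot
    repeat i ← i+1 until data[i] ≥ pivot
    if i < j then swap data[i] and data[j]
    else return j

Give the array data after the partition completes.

pivot=6
j stops at 8 (5), i stops at 0 (6); swap ⇒ 5 5 5 8 5 5 8 6 6 7 7
j stops at 7 (6), i stops at 3 (8); swap ⇒ 5 5 5 6 5 5 8 8 6 7 7
j stops at 5, i stops at 6; i≥j ⇒ return 5. data=5 5 5 6 5 5 8 8 6 7 7

5 5 5 6 5 5 8 8 6 7 7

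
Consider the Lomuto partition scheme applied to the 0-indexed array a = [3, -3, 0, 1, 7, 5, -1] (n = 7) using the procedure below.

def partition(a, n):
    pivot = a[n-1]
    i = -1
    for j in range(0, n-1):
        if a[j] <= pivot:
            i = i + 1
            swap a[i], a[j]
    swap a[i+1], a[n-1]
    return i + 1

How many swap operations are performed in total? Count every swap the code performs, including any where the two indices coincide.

pivot = a[6] = -1; i = -1
j=0: a[0]=3 > -1 → no swap
j=1: a[1]=-3 ≤ -1 → i=0, swap a[0],a[1] → [-3, 3, 0, 1, 7, 5, -1]
j=2: a[2]=0 > -1 → no swap
j=3: a[3]=1 > -1 → no swap
j=4: a[4]=7 > -1 → no swap
j=5: a[5]=5 > -1 → no swap
final swap a[1],a[6] → [-3, -1, 0, 1, 7, 5, 3]; return 1

2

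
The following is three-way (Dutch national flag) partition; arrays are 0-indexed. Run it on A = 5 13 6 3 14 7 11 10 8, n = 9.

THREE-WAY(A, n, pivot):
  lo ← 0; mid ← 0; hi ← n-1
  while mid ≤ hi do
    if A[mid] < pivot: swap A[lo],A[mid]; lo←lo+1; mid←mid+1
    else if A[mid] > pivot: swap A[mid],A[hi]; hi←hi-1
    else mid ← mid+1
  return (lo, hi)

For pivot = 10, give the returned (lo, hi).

lo=0 mid=0 hi=8
5<10: swap(0,0), lo=1 mid=1 ⇒ 5 13 6 3 14 7 11 10 8
13>10: swap(1,8), hi=7 ⇒ 5 8 6 3 14 7 11 10 13
8<10: swap(1,1), lo=2 mid=2 ⇒ 5 8 6 3 14 7 11 10 13
6<10: swap(2,2), lo=3 mid=3 ⇒ 5 8 6 3 14 7 11 10 13
3<10: swap(3,3), lo=4 mid=4 ⇒ 5 8 6 3 14 7 11 10 13
14>10: swap(4,7), hi=6 ⇒ 5 8 6 3 10 7 11 14 13
10=10: mid=5
7<10: swap(4,5), lo=5 mid=6 ⇒ 5 8 6 3 7 10 11 14 13
11>10: swap(6,6), hi=5 ⇒ 5 8 6 3 7 10 11 14 13
done. lo=5 hi=5; A=5 8 6 3 7 10 11 14 13

(5, 5)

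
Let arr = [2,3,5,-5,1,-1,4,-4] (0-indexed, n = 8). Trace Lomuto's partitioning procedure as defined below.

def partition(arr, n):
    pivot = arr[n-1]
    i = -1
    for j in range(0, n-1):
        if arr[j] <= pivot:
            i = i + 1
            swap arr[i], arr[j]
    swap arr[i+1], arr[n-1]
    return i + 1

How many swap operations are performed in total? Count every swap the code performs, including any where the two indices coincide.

2

pivot = arr[7] = -4; i = -1
j=0: arr[0]=2 > -4 → no swap
j=1: arr[1]=3 > -4 → no swap
j=2: arr[2]=5 > -4 → no swap
j=3: arr[3]=-5 ≤ -4 → i=0, swap arr[0],arr[3] → [-5,3,5,2,1,-1,4,-4]
j=4: arr[4]=1 > -4 → no swap
j=5: arr[5]=-1 > -4 → no swap
j=6: arr[6]=4 > -4 → no swap
final swap arr[1],arr[7] → [-5,-4,5,2,1,-1,4,3]; return 1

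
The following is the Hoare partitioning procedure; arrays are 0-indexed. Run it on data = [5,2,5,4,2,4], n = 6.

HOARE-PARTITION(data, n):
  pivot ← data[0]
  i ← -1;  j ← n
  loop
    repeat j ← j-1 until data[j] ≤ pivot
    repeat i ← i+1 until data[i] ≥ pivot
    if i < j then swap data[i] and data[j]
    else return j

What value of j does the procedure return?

pivot = data[0] = 5; i = -1, j = 6
j→5 (data[5]=4≤5), i→0 (data[0]=5≥5); i<j, swap → [4,2,5,4,2,5]
j→4 (data[4]=2≤5), i→2 (data[2]=5≥5); i<j, swap → [4,2,2,4,5,5]
j→3, i→4; i≥j, return j=3. data = [4,2,2,4,5,5]

3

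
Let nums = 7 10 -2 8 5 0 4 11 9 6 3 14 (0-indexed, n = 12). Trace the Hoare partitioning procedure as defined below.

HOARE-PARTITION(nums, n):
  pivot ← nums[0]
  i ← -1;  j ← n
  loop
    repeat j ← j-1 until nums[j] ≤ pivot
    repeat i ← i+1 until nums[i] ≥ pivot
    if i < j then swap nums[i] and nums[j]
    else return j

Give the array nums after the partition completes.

pivot = nums[0] = 7; i = -1, j = 12
j→10 (nums[10]=3≤7), i→0 (nums[0]=7≥7); i<j, swap → 3 10 -2 8 5 0 4 11 9 6 7 14
j→9 (nums[9]=6≤7), i→1 (nums[1]=10≥7); i<j, swap → 3 6 -2 8 5 0 4 11 9 10 7 14
j→6 (nums[6]=4≤7), i→3 (nums[3]=8≥7); i<j, swap → 3 6 -2 4 5 0 8 11 9 10 7 14
j→5, i→6; i≥j, return j=5. nums = 3 6 -2 4 5 0 8 11 9 10 7 14

3 6 -2 4 5 0 8 11 9 10 7 14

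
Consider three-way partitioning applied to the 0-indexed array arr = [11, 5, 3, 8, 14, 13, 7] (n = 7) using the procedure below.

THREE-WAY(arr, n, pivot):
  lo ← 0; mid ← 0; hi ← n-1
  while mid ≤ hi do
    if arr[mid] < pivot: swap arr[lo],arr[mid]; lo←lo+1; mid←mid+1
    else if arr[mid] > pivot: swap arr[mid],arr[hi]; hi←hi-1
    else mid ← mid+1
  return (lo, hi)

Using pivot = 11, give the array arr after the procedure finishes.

lo=0 mid=0 hi=6
11=11: mid=1
5<11: swap(0,1), lo=1 mid=2 ⇒ [5, 11, 3, 8, 14, 13, 7]
3<11: swap(1,2), lo=2 mid=3 ⇒ [5, 3, 11, 8, 14, 13, 7]
8<11: swap(2,3), lo=3 mid=4 ⇒ [5, 3, 8, 11, 14, 13, 7]
14>11: swap(4,6), hi=5 ⇒ [5, 3, 8, 11, 7, 13, 14]
7<11: swap(3,4), lo=4 mid=5 ⇒ [5, 3, 8, 7, 11, 13, 14]
13>11: swap(5,5), hi=4 ⇒ [5, 3, 8, 7, 11, 13, 14]
done. lo=4 hi=4; arr=[5, 3, 8, 7, 11, 13, 14]

[5, 3, 8, 7, 11, 13, 14]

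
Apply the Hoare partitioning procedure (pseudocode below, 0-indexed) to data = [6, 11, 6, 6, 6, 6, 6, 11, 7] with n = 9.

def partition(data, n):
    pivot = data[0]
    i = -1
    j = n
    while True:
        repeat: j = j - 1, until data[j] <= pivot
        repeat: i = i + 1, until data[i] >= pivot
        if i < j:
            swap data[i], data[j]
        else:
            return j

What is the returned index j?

3

pivot = data[0] = 6; i = -1, j = 9
j→6 (data[6]=6≤6), i→0 (data[0]=6≥6); i<j, swap → [6, 11, 6, 6, 6, 6, 6, 11, 7]
j→5 (data[5]=6≤6), i→1 (data[1]=11≥6); i<j, swap → [6, 6, 6, 6, 6, 11, 6, 11, 7]
j→4 (data[4]=6≤6), i→2 (data[2]=6≥6); i<j, swap → [6, 6, 6, 6, 6, 11, 6, 11, 7]
j→3, i→3; i≥j, return j=3. data = [6, 6, 6, 6, 6, 11, 6, 11, 7]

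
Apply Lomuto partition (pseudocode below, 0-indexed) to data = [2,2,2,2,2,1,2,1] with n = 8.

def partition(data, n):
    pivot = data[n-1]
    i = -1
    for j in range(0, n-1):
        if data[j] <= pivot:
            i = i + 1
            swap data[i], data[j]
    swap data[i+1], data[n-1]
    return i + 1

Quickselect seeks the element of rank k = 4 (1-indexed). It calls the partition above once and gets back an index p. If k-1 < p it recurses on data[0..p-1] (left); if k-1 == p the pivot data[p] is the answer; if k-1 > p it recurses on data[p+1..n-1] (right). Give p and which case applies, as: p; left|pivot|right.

1; right

pivot = data[7] = 1; i = -1
j=0: data[0]=2 > 1 → no swap
j=1: data[1]=2 > 1 → no swap
j=2: data[2]=2 > 1 → no swap
j=3: data[3]=2 > 1 → no swap
j=4: data[4]=2 > 1 → no swap
j=5: data[5]=1 ≤ 1 → i=0, swap data[0],data[5] → [1,2,2,2,2,2,2,1]
j=6: data[6]=2 > 1 → no swap
final swap data[1],data[7] → [1,1,2,2,2,2,2,2]; return 1
p = 1; k-1 = 3 > 1 ⇒ right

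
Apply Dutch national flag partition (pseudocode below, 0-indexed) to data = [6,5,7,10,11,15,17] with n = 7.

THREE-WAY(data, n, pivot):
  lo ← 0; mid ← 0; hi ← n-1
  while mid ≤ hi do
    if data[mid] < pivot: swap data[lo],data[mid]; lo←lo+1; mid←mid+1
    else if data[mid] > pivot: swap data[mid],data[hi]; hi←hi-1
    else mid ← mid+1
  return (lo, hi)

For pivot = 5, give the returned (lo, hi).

(0, 0)

pivot = 5; lo=0, mid=0, hi=6
data[mid]=6>5: swap data[0],data[6]; hi=5 → [17,5,7,10,11,15,6]
data[mid]=17>5: swap data[0],data[5]; hi=4 → [15,5,7,10,11,17,6]
data[mid]=15>5: swap data[0],data[4]; hi=3 → [11,5,7,10,15,17,6]
data[mid]=11>5: swap data[0],data[3]; hi=2 → [10,5,7,11,15,17,6]
data[mid]=10>5: swap data[0],data[2]; hi=1 → [7,5,10,11,15,17,6]
data[mid]=7>5: swap data[0],data[1]; hi=0 → [5,7,10,11,15,17,6]
data[mid]=5=5: mid=1
end: lo=0, hi=0; data = [5,7,10,11,15,17,6]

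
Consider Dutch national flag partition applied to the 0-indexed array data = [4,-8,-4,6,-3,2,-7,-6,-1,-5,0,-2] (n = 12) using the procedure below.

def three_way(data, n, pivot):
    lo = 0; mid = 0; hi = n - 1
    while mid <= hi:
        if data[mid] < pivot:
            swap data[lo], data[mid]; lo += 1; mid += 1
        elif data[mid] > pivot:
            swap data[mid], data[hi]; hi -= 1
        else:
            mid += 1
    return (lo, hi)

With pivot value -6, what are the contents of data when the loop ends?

lo=0 mid=0 hi=11
4>-6: swap(0,11), hi=10 ⇒ [-2,-8,-4,6,-3,2,-7,-6,-1,-5,0,4]
-2>-6: swap(0,10), hi=9 ⇒ [0,-8,-4,6,-3,2,-7,-6,-1,-5,-2,4]
0>-6: swap(0,9), hi=8 ⇒ [-5,-8,-4,6,-3,2,-7,-6,-1,0,-2,4]
-5>-6: swap(0,8), hi=7 ⇒ [-1,-8,-4,6,-3,2,-7,-6,-5,0,-2,4]
-1>-6: swap(0,7), hi=6 ⇒ [-6,-8,-4,6,-3,2,-7,-1,-5,0,-2,4]
-6=-6: mid=1
-8<-6: swap(0,1), lo=1 mid=2 ⇒ [-8,-6,-4,6,-3,2,-7,-1,-5,0,-2,4]
-4>-6: swap(2,6), hi=5 ⇒ [-8,-6,-7,6,-3,2,-4,-1,-5,0,-2,4]
-7<-6: swap(1,2), lo=2 mid=3 ⇒ [-8,-7,-6,6,-3,2,-4,-1,-5,0,-2,4]
6>-6: swap(3,5), hi=4 ⇒ [-8,-7,-6,2,-3,6,-4,-1,-5,0,-2,4]
2>-6: swap(3,4), hi=3 ⇒ [-8,-7,-6,-3,2,6,-4,-1,-5,0,-2,4]
-3>-6: swap(3,3), hi=2 ⇒ [-8,-7,-6,-3,2,6,-4,-1,-5,0,-2,4]
done. lo=2 hi=2; data=[-8,-7,-6,-3,2,6,-4,-1,-5,0,-2,4]

[-8,-7,-6,-3,2,6,-4,-1,-5,0,-2,4]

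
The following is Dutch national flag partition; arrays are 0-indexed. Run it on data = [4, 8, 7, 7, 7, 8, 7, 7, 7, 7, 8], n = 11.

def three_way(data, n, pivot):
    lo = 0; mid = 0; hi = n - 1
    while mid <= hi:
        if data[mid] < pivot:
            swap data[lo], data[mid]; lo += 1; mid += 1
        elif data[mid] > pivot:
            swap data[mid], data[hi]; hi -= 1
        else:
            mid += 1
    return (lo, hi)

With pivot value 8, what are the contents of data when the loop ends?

[4, 7, 7, 7, 7, 7, 7, 7, 8, 8, 8]

lo=0 mid=0 hi=10
4<8: swap(0,0), lo=1 mid=1 ⇒ [4, 8, 7, 7, 7, 8, 7, 7, 7, 7, 8]
8=8: mid=2
7<8: swap(1,2), lo=2 mid=3 ⇒ [4, 7, 8, 7, 7, 8, 7, 7, 7, 7, 8]
7<8: swap(2,3), lo=3 mid=4 ⇒ [4, 7, 7, 8, 7, 8, 7, 7, 7, 7, 8]
7<8: swap(3,4), lo=4 mid=5 ⇒ [4, 7, 7, 7, 8, 8, 7, 7, 7, 7, 8]
8=8: mid=6
7<8: swap(4,6), lo=5 mid=7 ⇒ [4, 7, 7, 7, 7, 8, 8, 7, 7, 7, 8]
7<8: swap(5,7), lo=6 mid=8 ⇒ [4, 7, 7, 7, 7, 7, 8, 8, 7, 7, 8]
7<8: swap(6,8), lo=7 mid=9 ⇒ [4, 7, 7, 7, 7, 7, 7, 8, 8, 7, 8]
7<8: swap(7,9), lo=8 mid=10 ⇒ [4, 7, 7, 7, 7, 7, 7, 7, 8, 8, 8]
8=8: mid=11
done. lo=8 hi=10; data=[4, 7, 7, 7, 7, 7, 7, 7, 8, 8, 8]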